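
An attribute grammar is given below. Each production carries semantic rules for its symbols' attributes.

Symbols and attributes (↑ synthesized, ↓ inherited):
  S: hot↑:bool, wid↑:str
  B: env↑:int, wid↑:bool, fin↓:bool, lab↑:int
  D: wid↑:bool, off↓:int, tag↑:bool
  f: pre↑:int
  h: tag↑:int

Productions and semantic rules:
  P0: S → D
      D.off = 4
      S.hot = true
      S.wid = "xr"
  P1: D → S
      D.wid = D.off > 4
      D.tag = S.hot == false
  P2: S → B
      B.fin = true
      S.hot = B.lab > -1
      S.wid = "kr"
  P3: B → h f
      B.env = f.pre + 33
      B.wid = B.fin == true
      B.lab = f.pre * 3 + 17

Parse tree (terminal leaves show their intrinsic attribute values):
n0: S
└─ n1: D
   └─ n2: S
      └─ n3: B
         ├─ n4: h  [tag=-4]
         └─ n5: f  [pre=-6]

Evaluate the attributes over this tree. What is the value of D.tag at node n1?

true

1. n1.off = 4  [4]
2. n3.fin = true  [true]
3. n4.tag = -4  [terminal]
4. n5.pre = -6  [terminal]
5. n3.env = 27  [f.pre + 33]
6. n3.wid = true  [B.fin == true]
7. n3.lab = -1  [f.pre * 3 + 17]
8. n2.hot = false  [B.lab > -1]
9. n2.wid = "kr"  ["kr"]
10. n1.wid = false  [D.off > 4]
11. n1.tag = true  [S.hot == false]
12. n0.hot = true  [true]
13. n0.wid = "xr"  ["xr"]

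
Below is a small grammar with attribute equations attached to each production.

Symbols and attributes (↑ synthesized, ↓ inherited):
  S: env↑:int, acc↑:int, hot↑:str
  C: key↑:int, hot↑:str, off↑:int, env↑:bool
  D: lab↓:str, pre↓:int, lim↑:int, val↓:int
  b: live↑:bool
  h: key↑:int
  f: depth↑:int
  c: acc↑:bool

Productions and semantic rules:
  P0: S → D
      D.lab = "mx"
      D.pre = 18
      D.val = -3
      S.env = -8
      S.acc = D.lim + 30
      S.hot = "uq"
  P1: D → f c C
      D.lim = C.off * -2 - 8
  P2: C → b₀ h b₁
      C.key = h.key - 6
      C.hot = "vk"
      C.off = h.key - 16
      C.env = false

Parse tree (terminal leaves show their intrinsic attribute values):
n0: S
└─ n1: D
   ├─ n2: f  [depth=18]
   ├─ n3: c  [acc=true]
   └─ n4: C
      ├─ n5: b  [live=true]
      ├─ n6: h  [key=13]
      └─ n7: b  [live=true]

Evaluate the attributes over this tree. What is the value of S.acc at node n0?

28

1. n1.lab = "mx"  ["mx"]
2. n1.pre = 18  [18]
3. n1.val = -3  [-3]
4. n2.depth = 18  [terminal]
5. n3.acc = true  [terminal]
6. n5.live = true  [terminal]
7. n6.key = 13  [terminal]
8. n7.live = true  [terminal]
9. n4.key = 7  [h.key - 6]
10. n4.hot = "vk"  ["vk"]
11. n4.off = -3  [h.key - 16]
12. n4.env = false  [false]
13. n1.lim = -2  [C.off * -2 - 8]
14. n0.env = -8  [-8]
15. n0.acc = 28  [D.lim + 30]
16. n0.hot = "uq"  ["uq"]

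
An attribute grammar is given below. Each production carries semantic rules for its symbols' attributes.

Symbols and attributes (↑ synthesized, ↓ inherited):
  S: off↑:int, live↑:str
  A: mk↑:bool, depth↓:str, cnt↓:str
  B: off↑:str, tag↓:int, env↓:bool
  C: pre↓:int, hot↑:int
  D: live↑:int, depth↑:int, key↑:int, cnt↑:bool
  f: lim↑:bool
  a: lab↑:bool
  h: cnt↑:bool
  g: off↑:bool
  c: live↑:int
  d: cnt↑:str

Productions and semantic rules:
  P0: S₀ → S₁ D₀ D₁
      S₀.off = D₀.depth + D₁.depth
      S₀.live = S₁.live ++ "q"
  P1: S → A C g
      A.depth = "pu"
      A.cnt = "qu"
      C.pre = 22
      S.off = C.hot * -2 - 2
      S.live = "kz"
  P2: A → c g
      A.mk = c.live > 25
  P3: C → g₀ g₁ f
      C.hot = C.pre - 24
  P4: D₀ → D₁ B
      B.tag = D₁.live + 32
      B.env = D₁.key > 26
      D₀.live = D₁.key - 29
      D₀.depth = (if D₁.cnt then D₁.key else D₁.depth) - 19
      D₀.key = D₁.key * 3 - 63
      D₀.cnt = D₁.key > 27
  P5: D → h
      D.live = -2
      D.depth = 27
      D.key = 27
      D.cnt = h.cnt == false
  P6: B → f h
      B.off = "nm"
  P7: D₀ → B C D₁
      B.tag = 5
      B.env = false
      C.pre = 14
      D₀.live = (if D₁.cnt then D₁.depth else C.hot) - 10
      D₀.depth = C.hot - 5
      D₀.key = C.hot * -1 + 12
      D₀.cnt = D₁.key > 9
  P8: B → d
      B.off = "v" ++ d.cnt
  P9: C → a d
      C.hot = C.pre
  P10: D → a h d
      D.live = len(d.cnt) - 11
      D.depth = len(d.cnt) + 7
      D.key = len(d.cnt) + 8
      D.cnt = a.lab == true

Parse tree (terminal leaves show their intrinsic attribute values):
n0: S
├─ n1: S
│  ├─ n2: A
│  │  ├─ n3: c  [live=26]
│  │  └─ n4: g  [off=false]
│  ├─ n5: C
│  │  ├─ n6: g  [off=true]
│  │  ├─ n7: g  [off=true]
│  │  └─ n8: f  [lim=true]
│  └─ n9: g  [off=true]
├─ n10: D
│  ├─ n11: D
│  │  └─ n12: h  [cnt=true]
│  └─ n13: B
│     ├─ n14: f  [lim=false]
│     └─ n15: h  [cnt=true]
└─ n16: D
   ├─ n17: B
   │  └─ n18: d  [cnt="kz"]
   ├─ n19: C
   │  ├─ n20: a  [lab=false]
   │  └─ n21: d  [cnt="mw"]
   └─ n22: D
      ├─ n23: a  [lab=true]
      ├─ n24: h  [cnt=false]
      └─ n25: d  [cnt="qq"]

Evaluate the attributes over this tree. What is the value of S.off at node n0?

1. n2.depth = "pu"  ["pu"]
2. n2.cnt = "qu"  ["qu"]
3. n3.live = 26  [terminal]
4. n4.off = false  [terminal]
5. n2.mk = true  [c.live > 25]
6. n5.pre = 22  [22]
7. n6.off = true  [terminal]
8. n7.off = true  [terminal]
9. n8.lim = true  [terminal]
10. n5.hot = -2  [C.pre - 24]
11. n9.off = true  [terminal]
12. n1.off = 2  [C.hot * -2 - 2]
13. n1.live = "kz"  ["kz"]
14. n12.cnt = true  [terminal]
15. n11.live = -2  [-2]
16. n11.depth = 27  [27]
17. n11.key = 27  [27]
18. n11.cnt = false  [h.cnt == false]
19. n13.tag = 30  [D₁.live + 32]
20. n13.env = true  [D₁.key > 26]
21. n14.lim = false  [terminal]
22. n15.cnt = true  [terminal]
23. n13.off = "nm"  ["nm"]
24. n10.live = -2  [D₁.key - 29]
25. n10.depth = 8  [(if D₁.cnt then D₁.key else D₁.depth) - 19]
26. n10.key = 18  [D₁.key * 3 - 63]
27. n10.cnt = false  [D₁.key > 27]
28. n17.tag = 5  [5]
29. n17.env = false  [false]
30. n18.cnt = "kz"  [terminal]
31. n17.off = "vkz"  ["v" ++ d.cnt]
32. n19.pre = 14  [14]
33. n20.lab = false  [terminal]
34. n21.cnt = "mw"  [terminal]
35. n19.hot = 14  [C.pre]
36. n23.lab = true  [terminal]
37. n24.cnt = false  [terminal]
38. n25.cnt = "qq"  [terminal]
39. n22.live = -9  [len(d.cnt) - 11]
40. n22.depth = 9  [len(d.cnt) + 7]
41. n22.key = 10  [len(d.cnt) + 8]
42. n22.cnt = true  [a.lab == true]
43. n16.live = -1  [(if D₁.cnt then D₁.depth else C.hot) - 10]
44. n16.depth = 9  [C.hot - 5]
45. n16.key = -2  [C.hot * -1 + 12]
46. n16.cnt = true  [D₁.key > 9]
47. n0.off = 17  [D₀.depth + D₁.depth]
48. n0.live = "kzq"  [S₁.live ++ "q"]

17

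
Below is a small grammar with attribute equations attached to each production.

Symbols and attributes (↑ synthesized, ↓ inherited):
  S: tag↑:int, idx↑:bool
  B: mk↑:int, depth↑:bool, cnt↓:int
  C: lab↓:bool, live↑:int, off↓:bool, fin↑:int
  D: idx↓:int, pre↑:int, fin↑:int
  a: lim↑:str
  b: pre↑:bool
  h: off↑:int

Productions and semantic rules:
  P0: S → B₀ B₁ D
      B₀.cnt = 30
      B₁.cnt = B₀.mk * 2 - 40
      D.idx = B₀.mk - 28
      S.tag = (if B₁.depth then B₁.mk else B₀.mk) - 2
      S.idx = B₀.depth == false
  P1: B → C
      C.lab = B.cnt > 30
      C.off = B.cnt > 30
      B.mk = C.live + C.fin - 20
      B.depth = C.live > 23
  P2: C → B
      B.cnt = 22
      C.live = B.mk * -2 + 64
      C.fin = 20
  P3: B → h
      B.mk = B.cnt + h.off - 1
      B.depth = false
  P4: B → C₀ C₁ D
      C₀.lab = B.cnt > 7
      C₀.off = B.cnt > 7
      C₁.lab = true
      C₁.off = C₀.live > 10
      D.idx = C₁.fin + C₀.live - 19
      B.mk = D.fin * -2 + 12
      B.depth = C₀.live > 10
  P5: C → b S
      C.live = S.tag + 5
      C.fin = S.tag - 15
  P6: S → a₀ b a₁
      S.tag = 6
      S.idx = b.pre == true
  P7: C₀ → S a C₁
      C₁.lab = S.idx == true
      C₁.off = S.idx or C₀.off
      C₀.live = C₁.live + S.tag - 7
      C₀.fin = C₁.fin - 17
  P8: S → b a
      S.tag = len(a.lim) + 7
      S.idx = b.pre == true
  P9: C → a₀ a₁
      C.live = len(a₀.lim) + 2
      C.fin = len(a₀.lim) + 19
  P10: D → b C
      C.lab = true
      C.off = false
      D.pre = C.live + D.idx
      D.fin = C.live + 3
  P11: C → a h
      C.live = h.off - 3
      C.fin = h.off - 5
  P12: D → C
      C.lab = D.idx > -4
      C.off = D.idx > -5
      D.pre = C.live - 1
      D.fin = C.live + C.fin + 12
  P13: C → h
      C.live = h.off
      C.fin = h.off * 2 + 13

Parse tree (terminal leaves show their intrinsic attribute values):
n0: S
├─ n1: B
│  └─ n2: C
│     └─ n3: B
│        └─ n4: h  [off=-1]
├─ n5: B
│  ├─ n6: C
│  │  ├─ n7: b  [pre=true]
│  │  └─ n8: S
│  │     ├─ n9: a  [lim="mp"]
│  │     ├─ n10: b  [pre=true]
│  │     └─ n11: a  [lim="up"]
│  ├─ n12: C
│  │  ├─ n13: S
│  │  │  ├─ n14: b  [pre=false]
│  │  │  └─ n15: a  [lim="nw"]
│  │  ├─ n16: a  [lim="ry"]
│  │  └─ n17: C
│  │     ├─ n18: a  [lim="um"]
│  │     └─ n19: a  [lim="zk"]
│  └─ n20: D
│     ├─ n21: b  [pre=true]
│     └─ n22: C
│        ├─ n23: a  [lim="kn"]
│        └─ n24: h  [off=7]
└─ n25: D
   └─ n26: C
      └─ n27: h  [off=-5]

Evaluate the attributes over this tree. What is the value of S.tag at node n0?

-4

1. n1.cnt = 30  [30]
2. n2.lab = false  [B.cnt > 30]
3. n2.off = false  [B.cnt > 30]
4. n3.cnt = 22  [22]
5. n4.off = -1  [terminal]
6. n3.mk = 20  [B.cnt + h.off - 1]
7. n3.depth = false  [false]
8. n2.live = 24  [B.mk * -2 + 64]
9. n2.fin = 20  [20]
10. n1.mk = 24  [C.live + C.fin - 20]
11. n1.depth = true  [C.live > 23]
12. n5.cnt = 8  [B₀.mk * 2 - 40]
13. n6.lab = true  [B.cnt > 7]
14. n6.off = true  [B.cnt > 7]
15. n7.pre = true  [terminal]
16. n9.lim = "mp"  [terminal]
17. n10.pre = true  [terminal]
18. n11.lim = "up"  [terminal]
19. n8.tag = 6  [6]
20. n8.idx = true  [b.pre == true]
21. n6.live = 11  [S.tag + 5]
22. n6.fin = -9  [S.tag - 15]
23. n12.lab = true  [true]
24. n12.off = true  [C₀.live > 10]
25. n14.pre = false  [terminal]
26. n15.lim = "nw"  [terminal]
27. n13.tag = 9  [len(a.lim) + 7]
28. n13.idx = false  [b.pre == true]
29. n16.lim = "ry"  [terminal]
30. n17.lab = false  [S.idx == true]
31. n17.off = true  [S.idx or C₀.off]
32. n18.lim = "um"  [terminal]
33. n19.lim = "zk"  [terminal]
34. n17.live = 4  [len(a₀.lim) + 2]
35. n17.fin = 21  [len(a₀.lim) + 19]
36. n12.live = 6  [C₁.live + S.tag - 7]
37. n12.fin = 4  [C₁.fin - 17]
38. n20.idx = -4  [C₁.fin + C₀.live - 19]
39. n21.pre = true  [terminal]
40. n22.lab = true  [true]
41. n22.off = false  [false]
42. n23.lim = "kn"  [terminal]
43. n24.off = 7  [terminal]
44. n22.live = 4  [h.off - 3]
45. n22.fin = 2  [h.off - 5]
46. n20.pre = 0  [C.live + D.idx]
47. n20.fin = 7  [C.live + 3]
48. n5.mk = -2  [D.fin * -2 + 12]
49. n5.depth = true  [C₀.live > 10]
50. n25.idx = -4  [B₀.mk - 28]
51. n26.lab = false  [D.idx > -4]
52. n26.off = true  [D.idx > -5]
53. n27.off = -5  [terminal]
54. n26.live = -5  [h.off]
55. n26.fin = 3  [h.off * 2 + 13]
56. n25.pre = -6  [C.live - 1]
57. n25.fin = 10  [C.live + C.fin + 12]
58. n0.tag = -4  [(if B₁.depth then B₁.mk else B₀.mk) - 2]
59. n0.idx = false  [B₀.depth == false]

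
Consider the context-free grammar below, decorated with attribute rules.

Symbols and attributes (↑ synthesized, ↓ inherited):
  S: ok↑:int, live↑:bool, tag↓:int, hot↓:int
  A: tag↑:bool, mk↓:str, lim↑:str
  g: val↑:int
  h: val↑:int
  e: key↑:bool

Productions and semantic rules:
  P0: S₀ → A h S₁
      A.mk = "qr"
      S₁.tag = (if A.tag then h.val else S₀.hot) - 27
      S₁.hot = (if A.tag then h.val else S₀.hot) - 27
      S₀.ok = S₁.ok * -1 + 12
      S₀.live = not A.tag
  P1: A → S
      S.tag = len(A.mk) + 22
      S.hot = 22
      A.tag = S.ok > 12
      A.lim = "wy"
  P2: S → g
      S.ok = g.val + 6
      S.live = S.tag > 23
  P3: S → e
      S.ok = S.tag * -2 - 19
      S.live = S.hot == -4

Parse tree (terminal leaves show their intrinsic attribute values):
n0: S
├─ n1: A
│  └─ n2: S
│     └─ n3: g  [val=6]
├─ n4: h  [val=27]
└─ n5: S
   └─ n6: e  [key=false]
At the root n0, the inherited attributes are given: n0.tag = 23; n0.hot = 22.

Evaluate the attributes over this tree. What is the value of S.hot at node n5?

1. n0.tag = 23  [given at root]
2. n0.hot = 22  [given at root]
3. n1.mk = "qr"  ["qr"]
4. n2.tag = 24  [len(A.mk) + 22]
5. n2.hot = 22  [22]
6. n3.val = 6  [terminal]
7. n2.ok = 12  [g.val + 6]
8. n2.live = true  [S.tag > 23]
9. n1.tag = false  [S.ok > 12]
10. n1.lim = "wy"  ["wy"]
11. n4.val = 27  [terminal]
12. n5.tag = -5  [(if A.tag then h.val else S₀.hot) - 27]
13. n5.hot = -5  [(if A.tag then h.val else S₀.hot) - 27]
14. n6.key = false  [terminal]
15. n5.ok = -9  [S.tag * -2 - 19]
16. n5.live = false  [S.hot == -4]
17. n0.ok = 21  [S₁.ok * -1 + 12]
18. n0.live = true  [not A.tag]

-5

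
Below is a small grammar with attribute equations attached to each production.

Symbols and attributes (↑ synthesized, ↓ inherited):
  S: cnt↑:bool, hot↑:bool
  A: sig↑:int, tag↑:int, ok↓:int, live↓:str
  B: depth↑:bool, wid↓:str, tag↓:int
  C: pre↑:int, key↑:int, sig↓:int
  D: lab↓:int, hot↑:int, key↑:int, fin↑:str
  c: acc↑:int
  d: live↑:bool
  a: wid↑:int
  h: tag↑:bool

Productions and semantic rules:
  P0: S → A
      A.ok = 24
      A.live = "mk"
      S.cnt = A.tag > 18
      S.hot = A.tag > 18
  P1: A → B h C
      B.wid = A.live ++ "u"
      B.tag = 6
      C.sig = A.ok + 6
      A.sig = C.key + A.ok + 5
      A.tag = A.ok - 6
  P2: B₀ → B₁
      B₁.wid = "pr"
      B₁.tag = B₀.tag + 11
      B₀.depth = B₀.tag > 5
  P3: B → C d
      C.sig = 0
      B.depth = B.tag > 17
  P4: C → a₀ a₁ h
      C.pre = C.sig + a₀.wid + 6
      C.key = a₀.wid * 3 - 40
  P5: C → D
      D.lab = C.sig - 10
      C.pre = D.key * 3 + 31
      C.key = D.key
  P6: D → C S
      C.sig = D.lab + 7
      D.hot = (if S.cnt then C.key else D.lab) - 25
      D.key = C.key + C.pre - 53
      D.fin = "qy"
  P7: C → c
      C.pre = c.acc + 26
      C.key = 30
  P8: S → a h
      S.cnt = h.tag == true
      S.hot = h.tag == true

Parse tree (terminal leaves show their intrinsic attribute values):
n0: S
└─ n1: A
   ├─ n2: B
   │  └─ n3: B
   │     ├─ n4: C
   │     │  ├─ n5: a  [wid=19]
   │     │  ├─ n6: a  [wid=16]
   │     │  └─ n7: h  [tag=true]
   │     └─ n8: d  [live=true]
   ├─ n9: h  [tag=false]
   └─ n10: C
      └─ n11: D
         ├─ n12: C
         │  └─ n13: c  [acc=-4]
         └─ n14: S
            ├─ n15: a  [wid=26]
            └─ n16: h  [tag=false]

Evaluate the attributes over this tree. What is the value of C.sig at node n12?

1. n1.ok = 24  [24]
2. n1.live = "mk"  ["mk"]
3. n2.wid = "mku"  [A.live ++ "u"]
4. n2.tag = 6  [6]
5. n3.wid = "pr"  ["pr"]
6. n3.tag = 17  [B₀.tag + 11]
7. n4.sig = 0  [0]
8. n5.wid = 19  [terminal]
9. n6.wid = 16  [terminal]
10. n7.tag = true  [terminal]
11. n4.pre = 25  [C.sig + a₀.wid + 6]
12. n4.key = 17  [a₀.wid * 3 - 40]
13. n8.live = true  [terminal]
14. n3.depth = false  [B.tag > 17]
15. n2.depth = true  [B₀.tag > 5]
16. n9.tag = false  [terminal]
17. n10.sig = 30  [A.ok + 6]
18. n11.lab = 20  [C.sig - 10]
19. n12.sig = 27  [D.lab + 7]
20. n13.acc = -4  [terminal]
21. n12.pre = 22  [c.acc + 26]
22. n12.key = 30  [30]
23. n15.wid = 26  [terminal]
24. n16.tag = false  [terminal]
25. n14.cnt = false  [h.tag == true]
26. n14.hot = false  [h.tag == true]
27. n11.hot = -5  [(if S.cnt then C.key else D.lab) - 25]
28. n11.key = -1  [C.key + C.pre - 53]
29. n11.fin = "qy"  ["qy"]
30. n10.pre = 28  [D.key * 3 + 31]
31. n10.key = -1  [D.key]
32. n1.sig = 28  [C.key + A.ok + 5]
33. n1.tag = 18  [A.ok - 6]
34. n0.cnt = false  [A.tag > 18]
35. n0.hot = false  [A.tag > 18]

27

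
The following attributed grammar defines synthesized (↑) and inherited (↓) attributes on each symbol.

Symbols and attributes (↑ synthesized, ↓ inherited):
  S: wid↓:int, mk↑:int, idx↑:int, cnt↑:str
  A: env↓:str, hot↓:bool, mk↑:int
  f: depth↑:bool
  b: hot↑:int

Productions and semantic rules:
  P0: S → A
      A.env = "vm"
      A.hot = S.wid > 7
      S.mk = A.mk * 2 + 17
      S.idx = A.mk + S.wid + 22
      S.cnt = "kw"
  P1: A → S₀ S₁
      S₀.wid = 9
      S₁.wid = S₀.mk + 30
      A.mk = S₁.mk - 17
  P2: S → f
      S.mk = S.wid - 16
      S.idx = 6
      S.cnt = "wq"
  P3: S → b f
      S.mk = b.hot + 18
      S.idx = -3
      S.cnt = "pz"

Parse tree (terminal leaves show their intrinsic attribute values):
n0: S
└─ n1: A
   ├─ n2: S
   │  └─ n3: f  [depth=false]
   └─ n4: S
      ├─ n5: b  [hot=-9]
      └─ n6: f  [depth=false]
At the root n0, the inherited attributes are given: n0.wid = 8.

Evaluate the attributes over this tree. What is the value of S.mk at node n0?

1. n0.wid = 8  [given at root]
2. n1.env = "vm"  ["vm"]
3. n1.hot = true  [S.wid > 7]
4. n2.wid = 9  [9]
5. n3.depth = false  [terminal]
6. n2.mk = -7  [S.wid - 16]
7. n2.idx = 6  [6]
8. n2.cnt = "wq"  ["wq"]
9. n4.wid = 23  [S₀.mk + 30]
10. n5.hot = -9  [terminal]
11. n6.depth = false  [terminal]
12. n4.mk = 9  [b.hot + 18]
13. n4.idx = -3  [-3]
14. n4.cnt = "pz"  ["pz"]
15. n1.mk = -8  [S₁.mk - 17]
16. n0.mk = 1  [A.mk * 2 + 17]
17. n0.idx = 22  [A.mk + S.wid + 22]
18. n0.cnt = "kw"  ["kw"]

1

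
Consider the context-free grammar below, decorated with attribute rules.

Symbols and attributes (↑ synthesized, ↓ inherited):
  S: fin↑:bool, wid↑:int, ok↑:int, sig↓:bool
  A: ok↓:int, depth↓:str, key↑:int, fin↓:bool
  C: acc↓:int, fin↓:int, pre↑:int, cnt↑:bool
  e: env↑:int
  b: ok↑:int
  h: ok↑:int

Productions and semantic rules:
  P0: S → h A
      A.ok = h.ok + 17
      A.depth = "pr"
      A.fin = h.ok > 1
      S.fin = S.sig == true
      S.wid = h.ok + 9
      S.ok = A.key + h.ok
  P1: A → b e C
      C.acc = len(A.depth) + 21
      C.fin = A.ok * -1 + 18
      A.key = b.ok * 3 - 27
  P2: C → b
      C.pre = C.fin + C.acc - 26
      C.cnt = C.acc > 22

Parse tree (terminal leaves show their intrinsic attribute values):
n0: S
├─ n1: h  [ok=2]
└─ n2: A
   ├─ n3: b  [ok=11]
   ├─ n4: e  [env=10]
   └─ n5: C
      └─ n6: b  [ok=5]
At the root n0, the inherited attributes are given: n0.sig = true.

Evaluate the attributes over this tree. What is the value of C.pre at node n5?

-4

1. n0.sig = true  [given at root]
2. n1.ok = 2  [terminal]
3. n2.ok = 19  [h.ok + 17]
4. n2.depth = "pr"  ["pr"]
5. n2.fin = true  [h.ok > 1]
6. n3.ok = 11  [terminal]
7. n4.env = 10  [terminal]
8. n5.acc = 23  [len(A.depth) + 21]
9. n5.fin = -1  [A.ok * -1 + 18]
10. n6.ok = 5  [terminal]
11. n5.pre = -4  [C.fin + C.acc - 26]
12. n5.cnt = true  [C.acc > 22]
13. n2.key = 6  [b.ok * 3 - 27]
14. n0.fin = true  [S.sig == true]
15. n0.wid = 11  [h.ok + 9]
16. n0.ok = 8  [A.key + h.ok]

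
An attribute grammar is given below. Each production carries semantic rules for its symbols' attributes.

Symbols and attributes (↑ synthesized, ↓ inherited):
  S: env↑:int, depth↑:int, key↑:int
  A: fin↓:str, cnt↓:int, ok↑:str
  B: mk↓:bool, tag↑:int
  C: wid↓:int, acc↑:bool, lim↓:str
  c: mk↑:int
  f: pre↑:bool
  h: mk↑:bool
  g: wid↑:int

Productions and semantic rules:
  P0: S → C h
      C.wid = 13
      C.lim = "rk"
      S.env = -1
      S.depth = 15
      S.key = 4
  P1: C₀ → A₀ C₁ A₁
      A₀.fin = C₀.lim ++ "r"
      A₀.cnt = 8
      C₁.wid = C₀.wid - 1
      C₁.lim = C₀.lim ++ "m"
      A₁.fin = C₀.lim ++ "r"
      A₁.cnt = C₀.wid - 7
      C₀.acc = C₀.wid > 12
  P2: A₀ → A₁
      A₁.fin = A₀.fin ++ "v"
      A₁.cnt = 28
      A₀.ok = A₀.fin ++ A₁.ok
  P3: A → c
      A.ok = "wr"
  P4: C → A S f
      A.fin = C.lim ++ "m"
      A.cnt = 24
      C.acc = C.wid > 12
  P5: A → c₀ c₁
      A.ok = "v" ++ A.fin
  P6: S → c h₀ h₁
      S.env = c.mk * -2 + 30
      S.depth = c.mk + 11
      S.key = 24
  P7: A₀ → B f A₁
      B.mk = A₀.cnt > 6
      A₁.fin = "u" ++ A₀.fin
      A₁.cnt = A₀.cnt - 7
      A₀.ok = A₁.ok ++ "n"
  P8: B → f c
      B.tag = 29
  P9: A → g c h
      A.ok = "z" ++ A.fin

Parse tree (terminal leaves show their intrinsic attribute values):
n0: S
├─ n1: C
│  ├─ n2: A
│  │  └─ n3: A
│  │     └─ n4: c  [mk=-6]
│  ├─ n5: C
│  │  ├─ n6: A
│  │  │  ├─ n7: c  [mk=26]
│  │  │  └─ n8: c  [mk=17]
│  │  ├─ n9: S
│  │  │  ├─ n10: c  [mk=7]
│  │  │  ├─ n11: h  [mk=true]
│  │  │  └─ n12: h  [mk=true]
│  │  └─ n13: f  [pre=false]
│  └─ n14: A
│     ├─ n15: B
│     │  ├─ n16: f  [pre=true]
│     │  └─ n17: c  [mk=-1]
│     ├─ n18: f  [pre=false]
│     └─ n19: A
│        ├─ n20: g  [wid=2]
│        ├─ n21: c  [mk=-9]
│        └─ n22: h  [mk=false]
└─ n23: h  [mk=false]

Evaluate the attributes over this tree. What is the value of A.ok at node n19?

1. n1.wid = 13  [13]
2. n1.lim = "rk"  ["rk"]
3. n2.fin = "rkr"  [C₀.lim ++ "r"]
4. n2.cnt = 8  [8]
5. n3.fin = "rkrv"  [A₀.fin ++ "v"]
6. n3.cnt = 28  [28]
7. n4.mk = -6  [terminal]
8. n3.ok = "wr"  ["wr"]
9. n2.ok = "rkrwr"  [A₀.fin ++ A₁.ok]
10. n5.wid = 12  [C₀.wid - 1]
11. n5.lim = "rkm"  [C₀.lim ++ "m"]
12. n6.fin = "rkmm"  [C.lim ++ "m"]
13. n6.cnt = 24  [24]
14. n7.mk = 26  [terminal]
15. n8.mk = 17  [terminal]
16. n6.ok = "vrkmm"  ["v" ++ A.fin]
17. n10.mk = 7  [terminal]
18. n11.mk = true  [terminal]
19. n12.mk = true  [terminal]
20. n9.env = 16  [c.mk * -2 + 30]
21. n9.depth = 18  [c.mk + 11]
22. n9.key = 24  [24]
23. n13.pre = false  [terminal]
24. n5.acc = false  [C.wid > 12]
25. n14.fin = "rkr"  [C₀.lim ++ "r"]
26. n14.cnt = 6  [C₀.wid - 7]
27. n15.mk = false  [A₀.cnt > 6]
28. n16.pre = true  [terminal]
29. n17.mk = -1  [terminal]
30. n15.tag = 29  [29]
31. n18.pre = false  [terminal]
32. n19.fin = "urkr"  ["u" ++ A₀.fin]
33. n19.cnt = -1  [A₀.cnt - 7]
34. n20.wid = 2  [terminal]
35. n21.mk = -9  [terminal]
36. n22.mk = false  [terminal]
37. n19.ok = "zurkr"  ["z" ++ A.fin]
38. n14.ok = "zurkrn"  [A₁.ok ++ "n"]
39. n1.acc = true  [C₀.wid > 12]
40. n23.mk = false  [terminal]
41. n0.env = -1  [-1]
42. n0.depth = 15  [15]
43. n0.key = 4  [4]

"zurkr"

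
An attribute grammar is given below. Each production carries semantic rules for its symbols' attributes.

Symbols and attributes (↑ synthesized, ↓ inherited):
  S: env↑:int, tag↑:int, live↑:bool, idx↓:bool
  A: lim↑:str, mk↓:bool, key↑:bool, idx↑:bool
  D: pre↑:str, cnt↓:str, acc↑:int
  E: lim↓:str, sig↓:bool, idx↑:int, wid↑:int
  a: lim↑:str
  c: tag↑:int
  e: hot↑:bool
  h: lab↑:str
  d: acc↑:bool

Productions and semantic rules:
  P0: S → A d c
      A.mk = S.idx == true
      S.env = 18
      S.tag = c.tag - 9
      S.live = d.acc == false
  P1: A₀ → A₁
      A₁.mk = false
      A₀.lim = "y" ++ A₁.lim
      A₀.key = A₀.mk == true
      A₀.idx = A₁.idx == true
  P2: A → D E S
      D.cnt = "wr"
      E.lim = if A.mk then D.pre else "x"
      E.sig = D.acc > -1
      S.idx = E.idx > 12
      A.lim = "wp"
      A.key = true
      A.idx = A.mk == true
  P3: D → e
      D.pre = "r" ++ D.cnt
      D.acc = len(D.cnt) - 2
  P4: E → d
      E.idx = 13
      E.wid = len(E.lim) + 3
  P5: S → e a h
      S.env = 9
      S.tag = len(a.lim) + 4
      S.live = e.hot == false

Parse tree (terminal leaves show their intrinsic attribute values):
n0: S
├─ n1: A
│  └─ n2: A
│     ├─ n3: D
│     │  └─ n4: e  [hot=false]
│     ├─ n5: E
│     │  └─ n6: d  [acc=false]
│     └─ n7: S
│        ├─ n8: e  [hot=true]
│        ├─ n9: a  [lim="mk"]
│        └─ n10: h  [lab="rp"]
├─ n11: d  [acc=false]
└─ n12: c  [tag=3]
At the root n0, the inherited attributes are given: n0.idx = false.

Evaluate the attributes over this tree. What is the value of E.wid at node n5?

1. n0.idx = false  [given at root]
2. n1.mk = false  [S.idx == true]
3. n2.mk = false  [false]
4. n3.cnt = "wr"  ["wr"]
5. n4.hot = false  [terminal]
6. n3.pre = "rwr"  ["r" ++ D.cnt]
7. n3.acc = 0  [len(D.cnt) - 2]
8. n5.lim = "x"  [if A.mk then D.pre else "x"]
9. n5.sig = true  [D.acc > -1]
10. n6.acc = false  [terminal]
11. n5.idx = 13  [13]
12. n5.wid = 4  [len(E.lim) + 3]
13. n7.idx = true  [E.idx > 12]
14. n8.hot = true  [terminal]
15. n9.lim = "mk"  [terminal]
16. n10.lab = "rp"  [terminal]
17. n7.env = 9  [9]
18. n7.tag = 6  [len(a.lim) + 4]
19. n7.live = false  [e.hot == false]
20. n2.lim = "wp"  ["wp"]
21. n2.key = true  [true]
22. n2.idx = false  [A.mk == true]
23. n1.lim = "ywp"  ["y" ++ A₁.lim]
24. n1.key = false  [A₀.mk == true]
25. n1.idx = false  [A₁.idx == true]
26. n11.acc = false  [terminal]
27. n12.tag = 3  [terminal]
28. n0.env = 18  [18]
29. n0.tag = -6  [c.tag - 9]
30. n0.live = true  [d.acc == false]

4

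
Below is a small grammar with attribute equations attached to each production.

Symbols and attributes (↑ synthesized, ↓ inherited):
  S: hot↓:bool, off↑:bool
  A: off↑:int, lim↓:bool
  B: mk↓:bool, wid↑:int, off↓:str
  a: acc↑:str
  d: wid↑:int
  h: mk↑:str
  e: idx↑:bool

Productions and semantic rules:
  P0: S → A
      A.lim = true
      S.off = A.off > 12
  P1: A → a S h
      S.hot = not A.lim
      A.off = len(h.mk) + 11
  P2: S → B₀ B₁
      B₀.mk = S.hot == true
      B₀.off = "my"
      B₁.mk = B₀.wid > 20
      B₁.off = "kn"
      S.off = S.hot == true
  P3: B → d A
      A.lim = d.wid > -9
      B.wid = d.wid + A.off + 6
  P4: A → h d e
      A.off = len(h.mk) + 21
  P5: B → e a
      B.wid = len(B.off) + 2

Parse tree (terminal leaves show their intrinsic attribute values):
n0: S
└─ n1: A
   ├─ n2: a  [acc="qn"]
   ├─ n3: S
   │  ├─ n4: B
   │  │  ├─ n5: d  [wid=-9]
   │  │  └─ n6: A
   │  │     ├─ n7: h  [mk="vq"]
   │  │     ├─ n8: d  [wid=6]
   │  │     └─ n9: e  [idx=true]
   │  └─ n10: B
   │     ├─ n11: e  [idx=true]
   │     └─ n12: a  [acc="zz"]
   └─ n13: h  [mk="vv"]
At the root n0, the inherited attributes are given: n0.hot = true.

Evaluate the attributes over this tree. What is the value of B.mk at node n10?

false

1. n0.hot = true  [given at root]
2. n1.lim = true  [true]
3. n2.acc = "qn"  [terminal]
4. n3.hot = false  [not A.lim]
5. n4.mk = false  [S.hot == true]
6. n4.off = "my"  ["my"]
7. n5.wid = -9  [terminal]
8. n6.lim = false  [d.wid > -9]
9. n7.mk = "vq"  [terminal]
10. n8.wid = 6  [terminal]
11. n9.idx = true  [terminal]
12. n6.off = 23  [len(h.mk) + 21]
13. n4.wid = 20  [d.wid + A.off + 6]
14. n10.mk = false  [B₀.wid > 20]
15. n10.off = "kn"  ["kn"]
16. n11.idx = true  [terminal]
17. n12.acc = "zz"  [terminal]
18. n10.wid = 4  [len(B.off) + 2]
19. n3.off = false  [S.hot == true]
20. n13.mk = "vv"  [terminal]
21. n1.off = 13  [len(h.mk) + 11]
22. n0.off = true  [A.off > 12]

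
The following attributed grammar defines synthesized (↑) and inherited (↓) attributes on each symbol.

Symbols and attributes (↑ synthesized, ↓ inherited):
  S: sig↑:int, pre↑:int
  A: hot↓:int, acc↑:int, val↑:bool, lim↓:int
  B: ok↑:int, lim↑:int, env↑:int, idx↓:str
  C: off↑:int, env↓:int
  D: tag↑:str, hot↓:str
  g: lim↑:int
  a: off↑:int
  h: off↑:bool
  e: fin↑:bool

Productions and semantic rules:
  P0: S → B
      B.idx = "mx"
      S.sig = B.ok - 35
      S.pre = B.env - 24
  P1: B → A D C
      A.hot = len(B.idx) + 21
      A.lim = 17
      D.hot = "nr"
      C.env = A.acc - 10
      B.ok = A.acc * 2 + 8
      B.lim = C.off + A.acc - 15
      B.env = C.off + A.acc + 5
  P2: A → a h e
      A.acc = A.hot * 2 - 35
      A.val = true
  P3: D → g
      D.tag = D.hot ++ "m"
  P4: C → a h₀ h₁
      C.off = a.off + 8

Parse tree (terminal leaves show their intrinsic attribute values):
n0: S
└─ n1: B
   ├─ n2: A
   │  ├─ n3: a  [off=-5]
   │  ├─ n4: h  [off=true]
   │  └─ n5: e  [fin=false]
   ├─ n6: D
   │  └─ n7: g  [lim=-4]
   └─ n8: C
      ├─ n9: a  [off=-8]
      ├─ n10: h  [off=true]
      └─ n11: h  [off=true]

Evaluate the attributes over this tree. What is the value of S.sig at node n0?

-5

1. n1.idx = "mx"  ["mx"]
2. n2.hot = 23  [len(B.idx) + 21]
3. n2.lim = 17  [17]
4. n3.off = -5  [terminal]
5. n4.off = true  [terminal]
6. n5.fin = false  [terminal]
7. n2.acc = 11  [A.hot * 2 - 35]
8. n2.val = true  [true]
9. n6.hot = "nr"  ["nr"]
10. n7.lim = -4  [terminal]
11. n6.tag = "nrm"  [D.hot ++ "m"]
12. n8.env = 1  [A.acc - 10]
13. n9.off = -8  [terminal]
14. n10.off = true  [terminal]
15. n11.off = true  [terminal]
16. n8.off = 0  [a.off + 8]
17. n1.ok = 30  [A.acc * 2 + 8]
18. n1.lim = -4  [C.off + A.acc - 15]
19. n1.env = 16  [C.off + A.acc + 5]
20. n0.sig = -5  [B.ok - 35]
21. n0.pre = -8  [B.env - 24]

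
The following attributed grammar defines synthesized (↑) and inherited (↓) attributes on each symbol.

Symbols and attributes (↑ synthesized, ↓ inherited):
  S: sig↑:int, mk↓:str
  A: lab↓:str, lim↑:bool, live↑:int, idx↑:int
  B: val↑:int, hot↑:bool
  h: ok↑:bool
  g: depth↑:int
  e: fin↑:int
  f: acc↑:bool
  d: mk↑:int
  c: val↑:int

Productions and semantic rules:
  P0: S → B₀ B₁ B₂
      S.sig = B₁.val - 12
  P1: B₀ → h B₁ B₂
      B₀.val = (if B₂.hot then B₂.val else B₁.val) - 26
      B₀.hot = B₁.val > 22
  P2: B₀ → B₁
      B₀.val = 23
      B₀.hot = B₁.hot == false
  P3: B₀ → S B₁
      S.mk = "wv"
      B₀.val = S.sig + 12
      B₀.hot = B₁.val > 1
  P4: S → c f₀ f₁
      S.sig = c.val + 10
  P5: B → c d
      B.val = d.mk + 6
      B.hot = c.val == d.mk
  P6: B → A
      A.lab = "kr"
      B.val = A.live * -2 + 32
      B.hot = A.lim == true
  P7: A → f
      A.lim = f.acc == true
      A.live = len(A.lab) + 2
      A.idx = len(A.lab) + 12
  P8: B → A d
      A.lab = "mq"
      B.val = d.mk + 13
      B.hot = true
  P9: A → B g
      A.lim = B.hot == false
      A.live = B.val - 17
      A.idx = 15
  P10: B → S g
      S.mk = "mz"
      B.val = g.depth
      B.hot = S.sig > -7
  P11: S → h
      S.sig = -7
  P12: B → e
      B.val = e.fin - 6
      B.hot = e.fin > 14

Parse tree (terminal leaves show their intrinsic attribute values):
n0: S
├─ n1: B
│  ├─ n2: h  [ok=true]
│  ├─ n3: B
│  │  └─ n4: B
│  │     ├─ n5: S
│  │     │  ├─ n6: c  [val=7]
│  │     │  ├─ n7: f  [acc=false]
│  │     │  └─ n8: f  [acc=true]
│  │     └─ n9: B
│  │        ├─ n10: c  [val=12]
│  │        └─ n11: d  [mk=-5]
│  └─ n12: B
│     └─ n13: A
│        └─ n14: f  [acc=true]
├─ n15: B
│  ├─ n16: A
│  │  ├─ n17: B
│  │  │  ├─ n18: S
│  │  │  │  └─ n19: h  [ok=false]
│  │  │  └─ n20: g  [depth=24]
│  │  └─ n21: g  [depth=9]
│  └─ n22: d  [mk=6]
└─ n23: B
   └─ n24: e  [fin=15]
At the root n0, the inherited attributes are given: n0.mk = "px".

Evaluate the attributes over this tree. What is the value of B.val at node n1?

1. n0.mk = "px"  [given at root]
2. n2.ok = true  [terminal]
3. n5.mk = "wv"  ["wv"]
4. n6.val = 7  [terminal]
5. n7.acc = false  [terminal]
6. n8.acc = true  [terminal]
7. n5.sig = 17  [c.val + 10]
8. n10.val = 12  [terminal]
9. n11.mk = -5  [terminal]
10. n9.val = 1  [d.mk + 6]
11. n9.hot = false  [c.val == d.mk]
12. n4.val = 29  [S.sig + 12]
13. n4.hot = false  [B₁.val > 1]
14. n3.val = 23  [23]
15. n3.hot = true  [B₁.hot == false]
16. n13.lab = "kr"  ["kr"]
17. n14.acc = true  [terminal]
18. n13.lim = true  [f.acc == true]
19. n13.live = 4  [len(A.lab) + 2]
20. n13.idx = 14  [len(A.lab) + 12]
21. n12.val = 24  [A.live * -2 + 32]
22. n12.hot = true  [A.lim == true]
23. n1.val = -2  [(if B₂.hot then B₂.val else B₁.val) - 26]
24. n1.hot = true  [B₁.val > 22]
25. n16.lab = "mq"  ["mq"]
26. n18.mk = "mz"  ["mz"]
27. n19.ok = false  [terminal]
28. n18.sig = -7  [-7]
29. n20.depth = 24  [terminal]
30. n17.val = 24  [g.depth]
31. n17.hot = false  [S.sig > -7]
32. n21.depth = 9  [terminal]
33. n16.lim = true  [B.hot == false]
34. n16.live = 7  [B.val - 17]
35. n16.idx = 15  [15]
36. n22.mk = 6  [terminal]
37. n15.val = 19  [d.mk + 13]
38. n15.hot = true  [true]
39. n24.fin = 15  [terminal]
40. n23.val = 9  [e.fin - 6]
41. n23.hot = true  [e.fin > 14]
42. n0.sig = 7  [B₁.val - 12]

-2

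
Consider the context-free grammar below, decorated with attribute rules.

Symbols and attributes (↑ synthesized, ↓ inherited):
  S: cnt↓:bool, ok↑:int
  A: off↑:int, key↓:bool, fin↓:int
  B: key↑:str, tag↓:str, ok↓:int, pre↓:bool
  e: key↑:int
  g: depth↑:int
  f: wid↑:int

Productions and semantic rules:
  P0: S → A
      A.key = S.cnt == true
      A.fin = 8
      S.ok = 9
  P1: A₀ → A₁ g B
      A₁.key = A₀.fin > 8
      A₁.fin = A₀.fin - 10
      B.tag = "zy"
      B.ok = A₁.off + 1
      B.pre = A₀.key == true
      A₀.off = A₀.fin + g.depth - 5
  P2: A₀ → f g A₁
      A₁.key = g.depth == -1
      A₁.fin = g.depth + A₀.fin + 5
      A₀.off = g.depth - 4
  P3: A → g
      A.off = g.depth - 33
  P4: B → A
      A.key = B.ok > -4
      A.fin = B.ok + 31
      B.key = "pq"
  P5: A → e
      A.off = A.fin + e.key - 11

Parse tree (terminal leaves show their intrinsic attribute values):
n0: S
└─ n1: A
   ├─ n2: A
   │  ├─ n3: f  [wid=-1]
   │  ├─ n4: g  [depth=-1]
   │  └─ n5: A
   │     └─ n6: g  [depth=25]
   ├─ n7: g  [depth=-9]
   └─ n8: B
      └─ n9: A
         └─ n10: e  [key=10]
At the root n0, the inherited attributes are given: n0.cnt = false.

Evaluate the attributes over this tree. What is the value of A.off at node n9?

1. n0.cnt = false  [given at root]
2. n1.key = false  [S.cnt == true]
3. n1.fin = 8  [8]
4. n2.key = false  [A₀.fin > 8]
5. n2.fin = -2  [A₀.fin - 10]
6. n3.wid = -1  [terminal]
7. n4.depth = -1  [terminal]
8. n5.key = true  [g.depth == -1]
9. n5.fin = 2  [g.depth + A₀.fin + 5]
10. n6.depth = 25  [terminal]
11. n5.off = -8  [g.depth - 33]
12. n2.off = -5  [g.depth - 4]
13. n7.depth = -9  [terminal]
14. n8.tag = "zy"  ["zy"]
15. n8.ok = -4  [A₁.off + 1]
16. n8.pre = false  [A₀.key == true]
17. n9.key = false  [B.ok > -4]
18. n9.fin = 27  [B.ok + 31]
19. n10.key = 10  [terminal]
20. n9.off = 26  [A.fin + e.key - 11]
21. n8.key = "pq"  ["pq"]
22. n1.off = -6  [A₀.fin + g.depth - 5]
23. n0.ok = 9  [9]

26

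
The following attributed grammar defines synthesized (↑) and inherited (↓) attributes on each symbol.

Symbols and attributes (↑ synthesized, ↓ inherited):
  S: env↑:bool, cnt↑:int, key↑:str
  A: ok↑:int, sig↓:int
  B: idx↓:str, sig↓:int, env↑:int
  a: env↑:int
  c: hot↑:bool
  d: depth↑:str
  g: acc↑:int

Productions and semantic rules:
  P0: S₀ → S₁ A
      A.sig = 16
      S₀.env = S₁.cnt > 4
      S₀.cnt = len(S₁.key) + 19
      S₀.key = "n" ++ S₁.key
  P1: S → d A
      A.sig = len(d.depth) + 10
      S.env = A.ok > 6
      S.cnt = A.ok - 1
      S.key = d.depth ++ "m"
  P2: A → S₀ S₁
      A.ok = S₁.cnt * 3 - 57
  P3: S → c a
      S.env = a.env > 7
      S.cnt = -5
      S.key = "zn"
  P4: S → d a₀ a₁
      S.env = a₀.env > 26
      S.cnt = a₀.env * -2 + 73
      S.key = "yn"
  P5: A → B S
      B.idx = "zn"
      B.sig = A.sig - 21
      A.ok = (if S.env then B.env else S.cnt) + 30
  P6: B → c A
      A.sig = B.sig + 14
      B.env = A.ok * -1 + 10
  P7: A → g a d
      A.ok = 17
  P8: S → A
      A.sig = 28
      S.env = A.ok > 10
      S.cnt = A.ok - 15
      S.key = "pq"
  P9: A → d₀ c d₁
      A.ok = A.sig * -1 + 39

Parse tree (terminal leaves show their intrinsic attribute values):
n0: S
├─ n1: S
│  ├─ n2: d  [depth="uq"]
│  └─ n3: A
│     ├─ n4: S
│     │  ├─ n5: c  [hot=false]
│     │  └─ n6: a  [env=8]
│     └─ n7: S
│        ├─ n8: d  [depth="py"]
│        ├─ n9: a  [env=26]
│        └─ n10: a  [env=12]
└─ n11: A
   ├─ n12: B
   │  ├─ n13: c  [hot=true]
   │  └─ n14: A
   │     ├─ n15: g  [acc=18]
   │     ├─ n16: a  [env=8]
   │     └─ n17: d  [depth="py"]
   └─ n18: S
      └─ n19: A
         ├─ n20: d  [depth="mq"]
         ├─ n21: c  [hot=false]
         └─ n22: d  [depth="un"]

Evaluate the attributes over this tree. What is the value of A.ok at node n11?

1. n2.depth = "uq"  [terminal]
2. n3.sig = 12  [len(d.depth) + 10]
3. n5.hot = false  [terminal]
4. n6.env = 8  [terminal]
5. n4.env = true  [a.env > 7]
6. n4.cnt = -5  [-5]
7. n4.key = "zn"  ["zn"]
8. n8.depth = "py"  [terminal]
9. n9.env = 26  [terminal]
10. n10.env = 12  [terminal]
11. n7.env = false  [a₀.env > 26]
12. n7.cnt = 21  [a₀.env * -2 + 73]
13. n7.key = "yn"  ["yn"]
14. n3.ok = 6  [S₁.cnt * 3 - 57]
15. n1.env = false  [A.ok > 6]
16. n1.cnt = 5  [A.ok - 1]
17. n1.key = "uqm"  [d.depth ++ "m"]
18. n11.sig = 16  [16]
19. n12.idx = "zn"  ["zn"]
20. n12.sig = -5  [A.sig - 21]
21. n13.hot = true  [terminal]
22. n14.sig = 9  [B.sig + 14]
23. n15.acc = 18  [terminal]
24. n16.env = 8  [terminal]
25. n17.depth = "py"  [terminal]
26. n14.ok = 17  [17]
27. n12.env = -7  [A.ok * -1 + 10]
28. n19.sig = 28  [28]
29. n20.depth = "mq"  [terminal]
30. n21.hot = false  [terminal]
31. n22.depth = "un"  [terminal]
32. n19.ok = 11  [A.sig * -1 + 39]
33. n18.env = true  [A.ok > 10]
34. n18.cnt = -4  [A.ok - 15]
35. n18.key = "pq"  ["pq"]
36. n11.ok = 23  [(if S.env then B.env else S.cnt) + 30]
37. n0.env = true  [S₁.cnt > 4]
38. n0.cnt = 22  [len(S₁.key) + 19]
39. n0.key = "nuqm"  ["n" ++ S₁.key]

23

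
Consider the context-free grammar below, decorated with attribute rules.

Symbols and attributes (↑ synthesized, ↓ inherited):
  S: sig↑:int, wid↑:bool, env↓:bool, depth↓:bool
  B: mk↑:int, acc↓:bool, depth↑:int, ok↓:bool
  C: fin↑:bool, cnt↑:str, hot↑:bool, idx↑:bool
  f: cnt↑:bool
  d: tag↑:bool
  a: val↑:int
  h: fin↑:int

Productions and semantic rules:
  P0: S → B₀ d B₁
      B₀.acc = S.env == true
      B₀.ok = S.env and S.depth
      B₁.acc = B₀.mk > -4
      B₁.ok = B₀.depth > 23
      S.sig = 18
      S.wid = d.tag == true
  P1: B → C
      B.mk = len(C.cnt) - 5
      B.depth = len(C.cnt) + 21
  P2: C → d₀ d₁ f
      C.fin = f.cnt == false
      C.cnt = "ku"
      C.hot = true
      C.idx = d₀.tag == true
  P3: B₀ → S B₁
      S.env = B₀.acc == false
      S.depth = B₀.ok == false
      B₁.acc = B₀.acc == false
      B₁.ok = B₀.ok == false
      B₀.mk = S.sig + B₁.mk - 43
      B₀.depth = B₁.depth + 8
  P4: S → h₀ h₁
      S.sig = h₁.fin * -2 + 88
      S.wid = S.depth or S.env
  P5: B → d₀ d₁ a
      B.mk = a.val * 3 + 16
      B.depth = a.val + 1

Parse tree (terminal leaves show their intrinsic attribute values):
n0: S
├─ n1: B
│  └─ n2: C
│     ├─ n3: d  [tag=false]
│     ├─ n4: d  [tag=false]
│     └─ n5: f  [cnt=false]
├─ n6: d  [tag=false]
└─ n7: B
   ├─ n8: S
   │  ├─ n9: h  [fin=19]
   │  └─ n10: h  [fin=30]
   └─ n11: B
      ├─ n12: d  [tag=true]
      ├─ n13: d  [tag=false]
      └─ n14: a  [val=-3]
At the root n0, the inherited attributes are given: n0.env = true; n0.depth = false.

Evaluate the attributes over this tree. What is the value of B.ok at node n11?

1. n0.env = true  [given at root]
2. n0.depth = false  [given at root]
3. n1.acc = true  [S.env == true]
4. n1.ok = false  [S.env and S.depth]
5. n3.tag = false  [terminal]
6. n4.tag = false  [terminal]
7. n5.cnt = false  [terminal]
8. n2.fin = true  [f.cnt == false]
9. n2.cnt = "ku"  ["ku"]
10. n2.hot = true  [true]
11. n2.idx = false  [d₀.tag == true]
12. n1.mk = -3  [len(C.cnt) - 5]
13. n1.depth = 23  [len(C.cnt) + 21]
14. n6.tag = false  [terminal]
15. n7.acc = true  [B₀.mk > -4]
16. n7.ok = false  [B₀.depth > 23]
17. n8.env = false  [B₀.acc == false]
18. n8.depth = true  [B₀.ok == false]
19. n9.fin = 19  [terminal]
20. n10.fin = 30  [terminal]
21. n8.sig = 28  [h₁.fin * -2 + 88]
22. n8.wid = true  [S.depth or S.env]
23. n11.acc = false  [B₀.acc == false]
24. n11.ok = true  [B₀.ok == false]
25. n12.tag = true  [terminal]
26. n13.tag = false  [terminal]
27. n14.val = -3  [terminal]
28. n11.mk = 7  [a.val * 3 + 16]
29. n11.depth = -2  [a.val + 1]
30. n7.mk = -8  [S.sig + B₁.mk - 43]
31. n7.depth = 6  [B₁.depth + 8]
32. n0.sig = 18  [18]
33. n0.wid = false  [d.tag == true]

true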